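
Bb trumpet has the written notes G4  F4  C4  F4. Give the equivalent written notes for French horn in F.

C5 Bb4 F4 Bb4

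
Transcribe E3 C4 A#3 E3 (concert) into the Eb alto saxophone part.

The Eb alto saxophone sounds a major sixth below written, so the written part must be a major sixth above concert — transpose each note up.
E3 → C#4
C4 → A4
A#3 → F##4
E3 → C#4

C#4 A4 F##4 C#4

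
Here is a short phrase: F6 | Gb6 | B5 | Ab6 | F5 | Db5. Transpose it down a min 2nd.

E6 F6 A#5 G6 E5 C5

F6 gives E6
Gb6 gives F6
B5 gives A#5
Ab6 gives G6
F5 gives E5
Db5 gives C5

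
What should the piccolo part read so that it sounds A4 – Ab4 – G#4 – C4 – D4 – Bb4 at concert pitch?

Written C4 sounds as C5 on the piccolo, so concert pitches are written a perfect octave down.
A4 to A3
Ab4 to Ab3
G#4 to G#3
C4 to C3
D4 to D3
Bb4 to Bb3

A3 Ab3 G#3 C3 D3 Bb3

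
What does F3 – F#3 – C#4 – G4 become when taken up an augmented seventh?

E#4 E##4 B##4 F##5

F3 → E#4
F#3 → E##4
C#4 → B##4
G4 → F##5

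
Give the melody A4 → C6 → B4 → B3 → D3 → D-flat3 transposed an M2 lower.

G4 Bb5 A4 A3 C3 Cb3

A4 gives G4
C6 gives Bb5
B4 gives A4
B3 gives A3
D3 gives C3
Db3 gives Cb3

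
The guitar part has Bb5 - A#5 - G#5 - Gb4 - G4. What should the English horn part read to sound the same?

F5 E#5 D#5 Db4 D4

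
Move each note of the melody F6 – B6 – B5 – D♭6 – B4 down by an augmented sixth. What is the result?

F6: a sixth down reaches A, and 10 semitones makes it Abb5.
B6: a sixth down reaches D, and 10 semitones makes it Db6.
An augmented sixth down from B5 gives Db5.
Db6 down an augmented sixth is Fbb5.
B4 down an augmented sixth is Db4.

Abb5 Db6 Db5 Fbb5 Db4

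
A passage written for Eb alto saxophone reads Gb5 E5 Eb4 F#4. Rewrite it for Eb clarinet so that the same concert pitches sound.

Gb4 E4 Eb3 F#3

First find concert pitch: the Eb alto saxophone sounds a major sixth below written, so Gb5 E5 Eb4 F#4 sounds Bbb4 G4 Gb3 A3.
Then write for Eb clarinet: it sounds a minor third above written, so the part must be a minor third below concert.
Bbb4 → Gb4
G4 → E4
Gb3 → Eb3
A3 → F#3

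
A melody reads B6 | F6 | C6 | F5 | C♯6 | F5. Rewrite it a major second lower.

A6 Eb6 Bb5 Eb5 B5 Eb5

B6 down a major second is A6.
F6 down a major second is Eb6.
C6 down a major second is Bb5.
A major second down from F5 gives Eb5.
A major second down from C#6 gives B5.
F5: a second down reaches E, and 2 semitones makes it Eb5.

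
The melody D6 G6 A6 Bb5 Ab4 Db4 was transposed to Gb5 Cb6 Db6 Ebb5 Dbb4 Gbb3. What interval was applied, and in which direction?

Take the first pair: D6 → Gb5. D to G spans 5 letter names, so the interval is some kind of fifth.
Gb5 to D6 is 8 semitones, which makes it an augmented fifth; the second version is lower, so the direction is down.
Checking another pair — Db4 → Gbb3 — gives the same interval.

down an augmented fifth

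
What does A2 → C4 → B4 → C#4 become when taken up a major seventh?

A2: a seventh up reaches G, and 11 semitones makes it G#3.
A major seventh up from C4 gives B4.
A major seventh up from B4 gives A#5.
C#4: a seventh up reaches B, and 11 semitones makes it B#4.

G#3 B4 A#5 B#4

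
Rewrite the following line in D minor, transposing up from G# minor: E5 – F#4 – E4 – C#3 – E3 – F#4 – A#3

From G# up to D is a diminished fifth; apply that to each pitch.
E5 becomes Bb5
F#4 becomes C5
E4 becomes Bb4
C#3 becomes G3
E3 becomes Bb3
F#4 becomes C5
A#3 becomes E4

Bb5 C5 Bb4 G3 Bb3 C5 E4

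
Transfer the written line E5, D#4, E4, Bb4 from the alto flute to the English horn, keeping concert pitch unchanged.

F#5 E#4 F#4 C5

First find concert pitch: the alto flute sounds a perfect fourth below written, so E5 D#4 E4 Bb4 sounds B4 A#3 B3 F4.
Then write for English horn: it sounds a perfect fifth below written, so the part must be a perfect fifth above concert.
B4 → F#5
A#3 → E#4
B3 → F#4
F4 → C5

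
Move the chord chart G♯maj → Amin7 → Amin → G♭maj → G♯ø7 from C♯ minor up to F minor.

Cmaj Dbmin7 Dbmin Cbbmaj Cø7

C♯ minor up to F minor is a diminished fourth; each chord root moves by that interval while the quality stays the same.
G♯maj: root G♯ up a diminished fourth → C, giving Cmaj.
Amin7: root A up a diminished fourth → Db, giving Dbmin7.
Amin: root A up a diminished fourth → Db, giving Dbmin.
G♭maj: root G♭ up a diminished fourth → Cbb, giving Cbbmaj.
G♯ø7: root G♯ up a diminished fourth → C, giving Cø7.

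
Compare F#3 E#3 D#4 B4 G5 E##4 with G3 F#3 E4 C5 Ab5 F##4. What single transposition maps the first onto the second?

up a minor second

Take the first pair: F#3 → G3. F to G spans 2 letter names, so the interval is some kind of second.
F#3 to G3 is 1 semitone, which makes it a minor second; the second version is higher, so the direction is up.
Checking another pair — E##4 → F##4 — gives the same interval.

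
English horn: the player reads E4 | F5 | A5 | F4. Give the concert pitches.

A3 Bb4 D5 Bb3

The English horn sounds a perfect fifth below written, so transpose each written note down a perfect fifth.
E4 → A3
F5 → Bb4
A5 → D5
F4 → Bb3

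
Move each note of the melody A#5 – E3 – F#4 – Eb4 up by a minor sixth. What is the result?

F#6 C4 D5 Cb5

A#5: a sixth up reaches F, and 8 semitones makes it F#6.
E3: a sixth up reaches C, and 8 semitones makes it C4.
F#4: a sixth up reaches D, and 8 semitones makes it D5.
Eb4: a sixth up reaches C, and 8 semitones makes it Cb5.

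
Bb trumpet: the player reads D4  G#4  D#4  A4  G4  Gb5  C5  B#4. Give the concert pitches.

C4 F#4 C#4 G4 F4 Fb5 Bb4 A#4

The Bb trumpet sounds a major second below written, so transpose each written note down a major second.
D4 gives C4
G#4 gives F#4
D#4 gives C#4
A4 gives G4
G4 gives F4
Gb5 gives Fb5
C5 gives Bb4
B#4 gives A#4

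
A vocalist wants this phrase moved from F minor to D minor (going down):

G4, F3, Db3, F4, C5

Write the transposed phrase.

From F down to D is a minor third; apply that to each pitch.
G4 becomes E4
F3 becomes D3
Db3 becomes Bb2
F4 becomes D4
C5 becomes A4

E4 D3 Bb2 D4 A4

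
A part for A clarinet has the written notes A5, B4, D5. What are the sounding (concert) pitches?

Written C4 on the A clarinet sounds as A3, a minor third lower; apply that shift to every note.
A5 gives F#5
B4 gives G#4
D5 gives B4

F#5 G#4 B4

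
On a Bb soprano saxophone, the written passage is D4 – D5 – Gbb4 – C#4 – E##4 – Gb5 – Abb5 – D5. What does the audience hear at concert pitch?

C4 C5 Fbb4 B3 D##4 Fb5 Gbb5 C5

The Bb soprano saxophone sounds a major second below written, so transpose each written note down a major second.
D4 becomes C4
D5 becomes C5
Gbb4 becomes Fbb4
C#4 becomes B3
E##4 becomes D##4
Gb5 becomes Fb5
Abb5 becomes Gbb5
D5 becomes C5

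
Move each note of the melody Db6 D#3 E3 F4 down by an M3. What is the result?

Db6 → Bbb5
D#3 → B2
E3 → C3
F4 → Db4

Bbb5 B2 C3 Db4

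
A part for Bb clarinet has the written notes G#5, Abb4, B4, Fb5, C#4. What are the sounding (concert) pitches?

F#5 Gbb4 A4 Ebb5 B3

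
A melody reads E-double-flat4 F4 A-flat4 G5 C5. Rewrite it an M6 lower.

Gbb3 Ab3 Cb4 Bb4 Eb4

Ebb4 gives Gbb3
F4 gives Ab3
Ab4 gives Cb4
G5 gives Bb4
C5 gives Eb4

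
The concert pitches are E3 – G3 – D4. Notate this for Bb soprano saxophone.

F#3 A3 E4

The Bb soprano saxophone sounds a major second below written, so the written part must be a major second above concert — transpose each note up.
E3 -> F#3
G3 -> A3
D4 -> E4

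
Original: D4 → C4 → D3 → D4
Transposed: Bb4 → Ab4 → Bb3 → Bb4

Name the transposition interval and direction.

Take the first pair: D4 → Bb4. D to B spans 6 letter names, so the interval is some kind of sixth.
D4 to Bb4 is 8 semitones, which makes it a minor sixth; the second version is higher, so the direction is up.
Checking another pair — D4 → Bb4 — gives the same interval.

up a minor sixth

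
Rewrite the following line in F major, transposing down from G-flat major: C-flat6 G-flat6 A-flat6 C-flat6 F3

Bb5 F6 G6 Bb5 E3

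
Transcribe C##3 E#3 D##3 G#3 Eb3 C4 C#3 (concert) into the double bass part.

Written C4 sounds as C3 on the double bass, so concert pitches are written a perfect octave up.
C##3 → C##4
E#3 → E#4
D##3 → D##4
G#3 → G#4
Eb3 → Eb4
C4 → C5
C#3 → C#4

C##4 E#4 D##4 G#4 Eb4 C5 C#4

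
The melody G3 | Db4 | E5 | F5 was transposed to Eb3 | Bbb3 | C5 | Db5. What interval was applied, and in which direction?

down a major third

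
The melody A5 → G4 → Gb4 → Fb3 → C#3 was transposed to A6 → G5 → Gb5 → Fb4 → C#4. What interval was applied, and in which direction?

From A5 to A6 is 8 letter names — an octave of some quality.
A5 to A6 is 12 semitones, which makes it a perfect octave; the second version is higher, so the direction is up.
Checking another pair — C#3 → C#4 — gives the same interval.

up a perfect octave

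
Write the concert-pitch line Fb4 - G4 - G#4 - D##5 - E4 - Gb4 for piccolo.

Fb3 G3 G#3 D##4 E3 Gb3

The piccolo sounds a perfect octave above written, so the written part must be a perfect octave below concert — transpose each note down.
Fb4 -> Fb3
G4 -> G3
G#4 -> G#3
D##5 -> D##4
E4 -> E3
Gb4 -> Gb3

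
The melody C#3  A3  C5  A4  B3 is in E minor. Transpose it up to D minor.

B3 G4 Bb5 G5 A4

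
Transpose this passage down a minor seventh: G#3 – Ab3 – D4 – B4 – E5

A#2 Bb2 E3 C#4 F#4

G#3 -> A#2
Ab3 -> Bb2
D4 -> E3
B4 -> C#4
E5 -> F#4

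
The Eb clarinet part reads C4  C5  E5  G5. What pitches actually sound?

Eb4 Eb5 G5 Bb5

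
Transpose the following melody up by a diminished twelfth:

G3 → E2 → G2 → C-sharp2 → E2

A diminished twelfth up from G3 gives Db5.
A diminished twelfth up from E2 gives Bb3.
G2: a twelfth up reaches D, and 18 semitones makes it Db4.
C#2 up a diminished twelfth is G3.
A diminished twelfth up from E2 gives Bb3.

Db5 Bb3 Db4 G3 Bb3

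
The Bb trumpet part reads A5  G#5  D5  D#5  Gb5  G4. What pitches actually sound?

G5 F#5 C5 C#5 Fb5 F4

Written C4 on the Bb trumpet sounds as Bb3, a major second lower; apply that shift to every note.
A5 gives G5
G#5 gives F#5
D5 gives C5
D#5 gives C#5
Gb5 gives Fb5
G4 gives F4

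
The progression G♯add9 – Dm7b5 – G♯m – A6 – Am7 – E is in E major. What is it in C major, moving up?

Eadd9 Bbm7b5 Em F6 Fm7 C

E major up to C major is a minor sixth; each chord root moves by that interval while the quality stays the same.
G♯add9: root G♯ up a minor sixth → E, giving Eadd9.
Dm7b5: root D up a minor sixth → Bb, giving Bbm7b5.
G♯m: root G♯ up a minor sixth → E, giving Em.
A6: root A up a minor sixth → F, giving F6.
Am7: root A up a minor sixth → F, giving Fm7.
E: root E up a minor sixth → C, giving C.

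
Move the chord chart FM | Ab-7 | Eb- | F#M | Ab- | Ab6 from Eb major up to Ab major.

Eb major up to Ab major is a perfect fourth; each chord root moves by that interval while the quality stays the same.
FM: root F up a perfect fourth → Bb, giving BbM.
Ab-7: root Ab up a perfect fourth → Db, giving Db-7.
Eb-: root Eb up a perfect fourth → Ab, giving Ab-.
F#M: root F# up a perfect fourth → B, giving BM.
Ab-: root Ab up a perfect fourth → Db, giving Db-.
Ab6: root Ab up a perfect fourth → Db, giving Db6.

BbM Db-7 Ab- BM Db- Db6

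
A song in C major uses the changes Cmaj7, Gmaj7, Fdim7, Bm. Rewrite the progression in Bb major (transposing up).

C major up to Bb major is a minor seventh; each chord root moves by that interval while the quality stays the same.
Cmaj7: root C up a minor seventh → Bb, giving Bbmaj7.
Gmaj7: root G up a minor seventh → F, giving Fmaj7.
Fdim7: root F up a minor seventh → Eb, giving Ebdim7.
Bm: root B up a minor seventh → A, giving Am.

Bbmaj7 Fmaj7 Ebdim7 Am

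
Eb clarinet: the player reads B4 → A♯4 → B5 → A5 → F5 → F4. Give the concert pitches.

Written C4 on the Eb clarinet sounds as Eb4, a minor third higher; apply that shift to every note.
B4 -> D5
A#4 -> C#5
B5 -> D6
A5 -> C6
F5 -> Ab5
F4 -> Ab4

D5 C#5 D6 C6 Ab5 Ab4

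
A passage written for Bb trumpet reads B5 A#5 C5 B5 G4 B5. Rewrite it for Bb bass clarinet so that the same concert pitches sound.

B6 A#6 C6 B6 G5 B6

First find concert pitch: the Bb trumpet sounds a major second below written, so B5 A#5 C5 B5 G4 B5 sounds A5 G#5 Bb4 A5 F4 A5.
Then write for Bb bass clarinet: it sounds a major ninth below written, so the part must be a major ninth above concert.
A5 → B6
G#5 → A#6
Bb4 → C6
A5 → B6
F4 → G5
A5 → B6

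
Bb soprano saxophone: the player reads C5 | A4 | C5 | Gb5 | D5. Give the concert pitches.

The Bb soprano saxophone sounds a major second below written, so transpose each written note down a major second.
C5 to Bb4
A4 to G4
C5 to Bb4
Gb5 to Fb5
D5 to C5

Bb4 G4 Bb4 Fb5 C5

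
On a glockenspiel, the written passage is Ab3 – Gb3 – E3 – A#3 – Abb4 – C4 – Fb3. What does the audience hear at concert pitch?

Written C4 on the glockenspiel sounds as C6, a perfect fifteenth higher; apply that shift to every note.
Ab3 becomes Ab5
Gb3 becomes Gb5
E3 becomes E5
A#3 becomes A#5
Abb4 becomes Abb6
C4 becomes C6
Fb3 becomes Fb5

Ab5 Gb5 E5 A#5 Abb6 C6 Fb5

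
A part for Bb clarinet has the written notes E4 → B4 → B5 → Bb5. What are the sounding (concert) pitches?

D4 A4 A5 Ab5

The Bb clarinet sounds a major second below written, so transpose each written note down a major second.
E4 gives D4
B4 gives A4
B5 gives A5
Bb5 gives Ab5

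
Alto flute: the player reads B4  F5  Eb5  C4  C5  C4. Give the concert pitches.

F#4 C5 Bb4 G3 G4 G3

Written C4 on the alto flute sounds as G3, a perfect fourth lower; apply that shift to every note.
B4 becomes F#4
F5 becomes C5
Eb5 becomes Bb4
C4 becomes G3
C5 becomes G4
C4 becomes G3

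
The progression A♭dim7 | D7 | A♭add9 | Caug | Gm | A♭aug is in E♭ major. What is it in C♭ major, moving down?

E♭ major down to C♭ major is a major third; each chord root moves by that interval while the quality stays the same.
A♭dim7: root A♭ down a major third → Fb, giving Fbdim7.
D7: root D down a major third → Bb, giving Bb7.
A♭add9: root A♭ down a major third → Fb, giving Fbadd9.
Caug: root C down a major third → Ab, giving Abaug.
Gm: root G down a major third → Eb, giving Ebm.
A♭aug: root A♭ down a major third → Fb, giving Fbaug.

Fbdim7 Bb7 Fbadd9 Abaug Ebm Fbaug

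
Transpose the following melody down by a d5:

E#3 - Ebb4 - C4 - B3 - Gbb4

A##2 Ab3 F#3 E#3 Cb4

E#3 → A##2
Ebb4 → Ab3
C4 → F#3
B3 → E#3
Gbb4 → Cb4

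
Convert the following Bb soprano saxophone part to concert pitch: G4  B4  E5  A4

The Bb soprano saxophone sounds a major second below written, so transpose each written note down a major second.
G4 becomes F4
B4 becomes A4
E5 becomes D5
A4 becomes G4

F4 A4 D5 G4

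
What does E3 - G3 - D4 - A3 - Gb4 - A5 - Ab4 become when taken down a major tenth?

C2 Eb2 Bb2 F2 Ebb3 F4 Fb3

E3 -> C2
G3 -> Eb2
D4 -> Bb2
A3 -> F2
Gb4 -> Ebb3
A5 -> F4
Ab4 -> Fb3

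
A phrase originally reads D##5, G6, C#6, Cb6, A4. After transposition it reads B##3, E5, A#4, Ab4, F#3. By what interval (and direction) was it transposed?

Take the first pair: D##5 → B##3. D to B spans 10 letter names, so the interval is some kind of tenth.
B##3 to D##5 is 15 semitones, which makes it a minor tenth; the second version is lower, so the direction is down.
Checking another pair — A4 → F#3 — gives the same interval.

down a minor tenth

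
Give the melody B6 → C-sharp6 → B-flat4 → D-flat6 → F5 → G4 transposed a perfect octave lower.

A perfect octave down from B6 gives B5.
C#6 down a perfect octave is C#5.
A perfect octave down from Bb4 gives Bb3.
A perfect octave down from Db6 gives Db5.
A perfect octave down from F5 gives F4.
G4: an octave down reaches G, and 12 semitones makes it G3.

B5 C#5 Bb3 Db5 F4 G3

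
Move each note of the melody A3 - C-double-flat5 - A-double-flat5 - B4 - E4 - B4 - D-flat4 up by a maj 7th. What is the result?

G#4 Bbb5 Gb6 A#5 D#5 A#5 C5

A3: a seventh up reaches G, and 11 semitones makes it G#4.
Cbb5: a seventh up reaches B, and 11 semitones makes it Bbb5.
Abb5 up a major seventh is Gb6.
B4 up a major seventh is A#5.
E4: a seventh up reaches D, and 11 semitones makes it D#5.
A major seventh up from B4 gives A#5.
Db4 up a major seventh is C5.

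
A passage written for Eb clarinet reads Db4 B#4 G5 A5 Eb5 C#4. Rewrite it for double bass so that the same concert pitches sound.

First find concert pitch: the Eb clarinet sounds a minor third above written, so Db4 B#4 G5 A5 Eb5 C#4 sounds Fb4 D#5 Bb5 C6 Gb5 E4.
Then write for double bass: it sounds a perfect octave below written, so the part must be a perfect octave above concert.
Fb4 → Fb5
D#5 → D#6
Bb5 → Bb6
C6 → C7
Gb5 → Gb6
E4 → E5

Fb5 D#6 Bb6 C7 Gb6 E5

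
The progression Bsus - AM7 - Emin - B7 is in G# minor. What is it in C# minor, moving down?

Esus DM7 Amin E7

G# minor down to C# minor is a perfect fifth; each chord root moves by that interval while the quality stays the same.
Bsus: root B down a perfect fifth → E, giving Esus.
AM7: root A down a perfect fifth → D, giving DM7.
Emin: root E down a perfect fifth → A, giving Amin.
B7: root B down a perfect fifth → E, giving E7.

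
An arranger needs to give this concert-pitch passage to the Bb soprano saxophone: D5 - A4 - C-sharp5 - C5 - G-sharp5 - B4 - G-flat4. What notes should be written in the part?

E5 B4 D#5 D5 A#5 C#5 Ab4

The Bb soprano saxophone sounds a major second below written, so the written part must be a major second above concert — transpose each note up.
D5 -> E5
A4 -> B4
C#5 -> D#5
C5 -> D5
G#5 -> A#5
B4 -> C#5
Gb4 -> Ab4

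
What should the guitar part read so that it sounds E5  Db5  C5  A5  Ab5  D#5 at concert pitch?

Written C4 sounds as C3 on the guitar, so concert pitches are written a perfect octave up.
E5 becomes E6
Db5 becomes Db6
C5 becomes C6
A5 becomes A6
Ab5 becomes Ab6
D#5 becomes D#6

E6 Db6 C6 A6 Ab6 D#6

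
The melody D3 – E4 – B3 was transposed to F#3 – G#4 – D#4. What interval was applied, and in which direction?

up a major third

From D3 to F#3 is 3 letter names — a third of some quality.
D3 to F#3 is 4 semitones, which makes it a major third; the second version is higher, so the direction is up.
Checking another pair — B3 → D#4 — gives the same interval.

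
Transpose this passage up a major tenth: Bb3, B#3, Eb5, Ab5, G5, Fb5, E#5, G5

Bb3 up a major tenth is D5.
A major tenth up from B#3 gives D##5.
Eb5 up a major tenth is G6.
Ab5 up a major tenth is C7.
G5: a tenth up reaches B, and 16 semitones makes it B6.
A major tenth up from Fb5 gives Ab6.
A major tenth up from E#5 gives G##6.
G5 up a major tenth is B6.

D5 D##5 G6 C7 B6 Ab6 G##6 B6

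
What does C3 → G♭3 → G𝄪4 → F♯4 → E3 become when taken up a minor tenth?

Eb4 Bbb4 B#5 A5 G4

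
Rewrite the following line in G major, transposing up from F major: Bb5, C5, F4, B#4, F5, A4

C6 D5 G4 C##5 G5 B4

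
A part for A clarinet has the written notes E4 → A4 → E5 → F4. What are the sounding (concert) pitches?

C#4 F#4 C#5 D4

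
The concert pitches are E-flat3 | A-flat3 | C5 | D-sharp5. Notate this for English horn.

The English horn sounds a perfect fifth below written, so the written part must be a perfect fifth above concert — transpose each note up.
Eb3 to Bb3
Ab3 to Eb4
C5 to G5
D#5 to A#5

Bb3 Eb4 G5 A#5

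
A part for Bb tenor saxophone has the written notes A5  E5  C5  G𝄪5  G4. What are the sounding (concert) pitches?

G4 D4 Bb3 F##4 F3

Written C4 on the Bb tenor saxophone sounds as Bb2, a major ninth lower; apply that shift to every note.
A5 becomes G4
E5 becomes D4
C5 becomes Bb3
G##5 becomes F##4
G4 becomes F3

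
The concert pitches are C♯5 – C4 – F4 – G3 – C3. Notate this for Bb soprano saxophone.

D#5 D4 G4 A3 D3

The Bb soprano saxophone sounds a major second below written, so the written part must be a major second above concert — transpose each note up.
C#5 to D#5
C4 to D4
F4 to G4
G3 to A3
C3 to D3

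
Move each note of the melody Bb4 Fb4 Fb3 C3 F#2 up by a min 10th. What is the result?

Bb4 up a minor tenth is Db6.
Fb4: a tenth up reaches A, and 15 semitones makes it Abb5.
A minor tenth up from Fb3 gives Abb4.
C3: a tenth up reaches E, and 15 semitones makes it Eb4.
F#2: a tenth up reaches A, and 15 semitones makes it A3.

Db6 Abb5 Abb4 Eb4 A3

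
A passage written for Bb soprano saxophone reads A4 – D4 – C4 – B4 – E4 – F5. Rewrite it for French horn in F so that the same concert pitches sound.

First find concert pitch: the Bb soprano saxophone sounds a major second below written, so A4 D4 C4 B4 E4 F5 sounds G4 C4 Bb3 A4 D4 Eb5.
Then write for French horn in F: it sounds a perfect fifth below written, so the part must be a perfect fifth above concert.
G4 → D5
C4 → G4
Bb3 → F4
A4 → E5
D4 → A4
Eb5 → Bb5

D5 G4 F4 E5 A4 Bb5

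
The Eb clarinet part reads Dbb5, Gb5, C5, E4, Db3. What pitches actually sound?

The Eb clarinet sounds a minor third above written, so transpose each written note up a minor third.
Dbb5 to Fbb5
Gb5 to Bbb5
C5 to Eb5
E4 to G4
Db3 to Fb3

Fbb5 Bbb5 Eb5 G4 Fb3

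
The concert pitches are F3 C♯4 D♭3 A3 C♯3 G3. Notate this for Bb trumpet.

Written C4 sounds as Bb3 on the Bb trumpet, so concert pitches are written a major second up.
F3 → G3
C#4 → D#4
Db3 → Eb3
A3 → B3
C#3 → D#3
G3 → A3

G3 D#4 Eb3 B3 D#3 A3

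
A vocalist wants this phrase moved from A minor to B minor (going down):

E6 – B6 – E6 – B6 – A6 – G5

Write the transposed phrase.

A minor to B minor down is a minor seventh, so every note moves down by that interval.
E6 → F#5
B6 → C#6
E6 → F#5
B6 → C#6
A6 → B5
G5 → A4

F#5 C#6 F#5 C#6 B5 A4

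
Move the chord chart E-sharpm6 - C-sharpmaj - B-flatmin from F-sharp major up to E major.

F-sharp major up to E major is a minor seventh; each chord root moves by that interval while the quality stays the same.
E-sharpm6: root E-sharp up a minor seventh → D#, giving D#m6.
C-sharpmaj: root C-sharp up a minor seventh → B, giving Bmaj.
B-flatmin: root B-flat up a minor seventh → Ab, giving Abmin.

D#m6 Bmaj Abmin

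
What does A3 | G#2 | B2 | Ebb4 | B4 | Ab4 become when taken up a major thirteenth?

A3: a thirteenth up reaches F, and 21 semitones makes it F#5.
G#2: a thirteenth up reaches E, and 21 semitones makes it E#4.
B2 up a major thirteenth is G#4.
Ebb4: a thirteenth up reaches C, and 21 semitones makes it Cb6.
B4: a thirteenth up reaches G, and 21 semitones makes it G#6.
Ab4: a thirteenth up reaches F, and 21 semitones makes it F6.

F#5 E#4 G#4 Cb6 G#6 F6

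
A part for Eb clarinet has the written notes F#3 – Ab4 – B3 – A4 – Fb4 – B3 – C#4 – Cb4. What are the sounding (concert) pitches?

The Eb clarinet sounds a minor third above written, so transpose each written note up a minor third.
F#3 gives A3
Ab4 gives Cb5
B3 gives D4
A4 gives C5
Fb4 gives Abb4
B3 gives D4
C#4 gives E4
Cb4 gives Ebb4

A3 Cb5 D4 C5 Abb4 D4 E4 Ebb4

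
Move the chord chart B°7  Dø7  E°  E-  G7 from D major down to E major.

C#°7 Eø7 F#° F#- A7

D major down to E major is a minor seventh; each chord root moves by that interval while the quality stays the same.
B°7: root B down a minor seventh → C#, giving C#°7.
Dø7: root D down a minor seventh → E, giving Eø7.
E°: root E down a minor seventh → F#, giving F#°.
E-: root E down a minor seventh → F#, giving F#-.
G7: root G down a minor seventh → A, giving A7.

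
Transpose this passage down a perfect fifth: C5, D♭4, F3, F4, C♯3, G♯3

C5: a fifth down reaches F, and 7 semitones makes it F4.
A perfect fifth down from Db4 gives Gb3.
F3 down a perfect fifth is Bb2.
A perfect fifth down from F4 gives Bb3.
C#3: a fifth down reaches F, and 7 semitones makes it F#2.
G#3: a fifth down reaches C, and 7 semitones makes it C#3.

F4 Gb3 Bb2 Bb3 F#2 C#3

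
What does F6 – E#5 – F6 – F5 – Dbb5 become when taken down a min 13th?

F6 down a minor thirteenth is A4.
E#5 down a minor thirteenth is G##3.
A minor thirteenth down from F6 gives A4.
F5: a thirteenth down reaches A, and 20 semitones makes it A3.
Dbb5: a thirteenth down reaches F, and 20 semitones makes it Fb3.

A4 G##3 A4 A3 Fb3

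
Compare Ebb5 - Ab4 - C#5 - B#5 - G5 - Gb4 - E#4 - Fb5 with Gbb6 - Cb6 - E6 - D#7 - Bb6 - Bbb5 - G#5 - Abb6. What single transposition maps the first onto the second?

up a minor tenth

Take the first pair: Ebb5 → Gbb6. E to G spans 10 letter names, so the interval is some kind of tenth.
Ebb5 to Gbb6 is 15 semitones, which makes it a minor tenth; the second version is higher, so the direction is up.
Checking another pair — Fb5 → Abb6 — gives the same interval.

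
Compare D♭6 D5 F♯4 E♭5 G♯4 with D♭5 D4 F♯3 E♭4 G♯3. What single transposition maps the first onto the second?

down a perfect octave

Take the first pair: Db6 → Db5. D to D spans 8 letter names, so the interval is some kind of octave.
Db5 to Db6 is 12 semitones, which makes it a perfect octave; the second version is lower, so the direction is down.
Checking another pair — G#4 → G#3 — gives the same interval.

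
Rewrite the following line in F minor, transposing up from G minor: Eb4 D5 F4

From G up to F is a minor seventh; apply that to each pitch.
Eb4 gives Db5
D5 gives C6
F4 gives Eb5

Db5 C6 Eb5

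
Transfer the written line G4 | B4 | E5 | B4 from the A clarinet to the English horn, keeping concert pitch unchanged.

First find concert pitch: the A clarinet sounds a minor third below written, so G4 B4 E5 B4 sounds E4 G#4 C#5 G#4.
Then write for English horn: it sounds a perfect fifth below written, so the part must be a perfect fifth above concert.
E4 → B4
G#4 → D#5
C#5 → G#5
G#4 → D#5

B4 D#5 G#5 D#5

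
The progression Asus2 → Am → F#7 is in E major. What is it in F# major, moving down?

Bsus2 Bm G#7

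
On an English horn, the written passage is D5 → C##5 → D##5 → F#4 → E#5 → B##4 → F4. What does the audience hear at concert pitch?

G4 F##4 G##4 B3 A#4 E##4 Bb3

Written C4 on the English horn sounds as F3, a perfect fifth lower; apply that shift to every note.
D5 becomes G4
C##5 becomes F##4
D##5 becomes G##4
F#4 becomes B3
E#5 becomes A#4
B##4 becomes E##4
F4 becomes Bb3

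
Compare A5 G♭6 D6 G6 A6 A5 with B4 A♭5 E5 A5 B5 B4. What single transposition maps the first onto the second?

From A5 to B4 is 7 letter names — a seventh of some quality.
B4 to A5 is 10 semitones, which makes it a minor seventh; the second version is lower, so the direction is down.
Checking another pair — A5 → B4 — gives the same interval.

down a minor seventh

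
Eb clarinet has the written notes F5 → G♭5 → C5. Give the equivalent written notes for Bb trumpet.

Bb5 Cb6 F5

First find concert pitch: the Eb clarinet sounds a minor third above written, so F5 G♭5 C5 sounds Ab5 Bbb5 Eb5.
Then write for Bb trumpet: it sounds a major second below written, so the part must be a major second above concert.
Ab5 → Bb5
Bbb5 → Cb6
Eb5 → F5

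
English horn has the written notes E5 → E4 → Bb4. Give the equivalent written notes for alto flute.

D5 D4 Ab4

First find concert pitch: the English horn sounds a perfect fifth below written, so E5 E4 Bb4 sounds A4 A3 Eb4.
Then write for alto flute: it sounds a perfect fourth below written, so the part must be a perfect fourth above concert.
A4 → D5
A3 → D4
Eb4 → Ab4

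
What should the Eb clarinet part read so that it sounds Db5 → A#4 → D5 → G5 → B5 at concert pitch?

Bb4 F##4 B4 E5 G#5

Written C4 sounds as Eb4 on the Eb clarinet, so concert pitches are written a minor third down.
Db5 -> Bb4
A#4 -> F##4
D5 -> B4
G5 -> E5
B5 -> G#5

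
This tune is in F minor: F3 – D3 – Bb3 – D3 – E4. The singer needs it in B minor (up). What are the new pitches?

F minor to B minor up is an augmented fourth, so every note moves up by that interval.
F3 becomes B3
D3 becomes G#3
Bb3 becomes E4
D3 becomes G#3
E4 becomes A#4

B3 G#3 E4 G#3 A#4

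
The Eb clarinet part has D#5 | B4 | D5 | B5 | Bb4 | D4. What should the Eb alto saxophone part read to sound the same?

First find concert pitch: the Eb clarinet sounds a minor third above written, so D#5 B4 D5 B5 Bb4 D4 sounds F#5 D5 F5 D6 Db5 F4.
Then write for Eb alto saxophone: it sounds a major sixth below written, so the part must be a major sixth above concert.
F#5 → D#6
D5 → B5
F5 → D6
D6 → B6
Db5 → Bb5
F4 → D5

D#6 B5 D6 B6 Bb5 D5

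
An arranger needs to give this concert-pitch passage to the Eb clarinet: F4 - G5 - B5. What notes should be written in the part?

D4 E5 G#5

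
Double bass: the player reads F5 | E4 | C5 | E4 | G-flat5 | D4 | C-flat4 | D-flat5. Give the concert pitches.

Written C4 on the double bass sounds as C3, a perfect octave lower; apply that shift to every note.
F5 becomes F4
E4 becomes E3
C5 becomes C4
E4 becomes E3
Gb5 becomes Gb4
D4 becomes D3
Cb4 becomes Cb3
Db5 becomes Db4

F4 E3 C4 E3 Gb4 D3 Cb3 Db4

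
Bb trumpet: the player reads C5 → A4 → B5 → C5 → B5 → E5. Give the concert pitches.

The Bb trumpet sounds a major second below written, so transpose each written note down a major second.
C5 becomes Bb4
A4 becomes G4
B5 becomes A5
C5 becomes Bb4
B5 becomes A5
E5 becomes D5

Bb4 G4 A5 Bb4 A5 D5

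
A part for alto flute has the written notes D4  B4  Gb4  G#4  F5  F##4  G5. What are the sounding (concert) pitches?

A3 F#4 Db4 D#4 C5 C##4 D5

The alto flute sounds a perfect fourth below written, so transpose each written note down a perfect fourth.
D4 -> A3
B4 -> F#4
Gb4 -> Db4
G#4 -> D#4
F5 -> C5
F##4 -> C##4
G5 -> D5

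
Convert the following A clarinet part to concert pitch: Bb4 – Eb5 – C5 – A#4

G4 C5 A4 F##4

Written C4 on the A clarinet sounds as A3, a minor third lower; apply that shift to every note.
Bb4 to G4
Eb5 to C5
C5 to A4
A#4 to F##4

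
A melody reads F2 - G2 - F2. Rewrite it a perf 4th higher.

Bb2 C3 Bb2

A perfect fourth up from F2 gives Bb2.
G2: a fourth up reaches C, and 5 semitones makes it C3.
A perfect fourth up from F2 gives Bb2.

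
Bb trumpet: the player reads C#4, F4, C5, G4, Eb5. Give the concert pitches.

The Bb trumpet sounds a major second below written, so transpose each written note down a major second.
C#4 becomes B3
F4 becomes Eb4
C5 becomes Bb4
G4 becomes F4
Eb5 becomes Db5

B3 Eb4 Bb4 F4 Db5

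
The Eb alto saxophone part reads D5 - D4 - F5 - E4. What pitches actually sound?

F4 F3 Ab4 G3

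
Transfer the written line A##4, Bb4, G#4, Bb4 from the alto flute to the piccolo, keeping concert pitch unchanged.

E##3 F3 D#3 F3

First find concert pitch: the alto flute sounds a perfect fourth below written, so A##4 Bb4 G#4 Bb4 sounds E##4 F4 D#4 F4.
Then write for piccolo: it sounds a perfect octave above written, so the part must be a perfect octave below concert.
E##4 → E##3
F4 → F3
D#4 → D#3
F4 → F3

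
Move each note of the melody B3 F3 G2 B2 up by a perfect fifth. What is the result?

F#4 C4 D3 F#3

B3 -> F#4
F3 -> C4
G2 -> D3
B2 -> F#3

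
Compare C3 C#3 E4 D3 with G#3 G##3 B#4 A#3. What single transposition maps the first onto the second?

Take the first pair: C3 → G#3. C to G spans 5 letter names, so the interval is some kind of fifth.
C3 to G#3 is 8 semitones, which makes it an augmented fifth; the second version is higher, so the direction is up.
Checking another pair — D3 → A#3 — gives the same interval.

up an augmented fifth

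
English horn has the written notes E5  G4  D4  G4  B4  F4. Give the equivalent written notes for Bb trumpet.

B4 D4 A3 D4 F#4 C4

First find concert pitch: the English horn sounds a perfect fifth below written, so E5 G4 D4 G4 B4 F4 sounds A4 C4 G3 C4 E4 Bb3.
Then write for Bb trumpet: it sounds a major second below written, so the part must be a major second above concert.
A4 → B4
C4 → D4
G3 → A3
C4 → D4
E4 → F#4
Bb3 → C4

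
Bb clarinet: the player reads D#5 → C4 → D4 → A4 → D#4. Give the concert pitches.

C#5 Bb3 C4 G4 C#4

The Bb clarinet sounds a major second below written, so transpose each written note down a major second.
D#5 to C#5
C4 to Bb3
D4 to C4
A4 to G4
D#4 to C#4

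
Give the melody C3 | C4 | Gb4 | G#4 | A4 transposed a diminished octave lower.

C#2 C#3 G3 G##3 A#3

C3 to C#2
C4 to C#3
Gb4 to G3
G#4 to G##3
A4 to A#3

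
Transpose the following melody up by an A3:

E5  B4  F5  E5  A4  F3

E5 gives G##5
B4 gives D##5
F5 gives A#5
E5 gives G##5
A4 gives C##5
F3 gives A#3

G##5 D##5 A#5 G##5 C##5 A#3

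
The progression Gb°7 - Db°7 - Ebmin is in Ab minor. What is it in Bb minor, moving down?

Ab minor down to Bb minor is a minor seventh; each chord root moves by that interval while the quality stays the same.
Gb°7: root Gb down a minor seventh → Ab, giving Ab°7.
Db°7: root Db down a minor seventh → Eb, giving Eb°7.
Ebmin: root Eb down a minor seventh → F, giving Fmin.

Ab°7 Eb°7 Fmin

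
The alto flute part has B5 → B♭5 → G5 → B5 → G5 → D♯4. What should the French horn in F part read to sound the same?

First find concert pitch: the alto flute sounds a perfect fourth below written, so B5 B♭5 G5 B5 G5 D♯4 sounds F#5 F5 D5 F#5 D5 A#3.
Then write for French horn in F: it sounds a perfect fifth below written, so the part must be a perfect fifth above concert.
F#5 → C#6
F5 → C6
D5 → A5
F#5 → C#6
D5 → A5
A#3 → E#4

C#6 C6 A5 C#6 A5 E#4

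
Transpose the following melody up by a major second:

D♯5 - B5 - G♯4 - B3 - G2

D#5 gives E#5
B5 gives C#6
G#4 gives A#4
B3 gives C#4
G2 gives A2

E#5 C#6 A#4 C#4 A2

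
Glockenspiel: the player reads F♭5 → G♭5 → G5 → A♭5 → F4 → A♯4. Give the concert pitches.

Fb7 Gb7 G7 Ab7 F6 A#6

The glockenspiel sounds a perfect fifteenth above written, so transpose each written note up a perfect fifteenth.
Fb5 becomes Fb7
Gb5 becomes Gb7
G5 becomes G7
Ab5 becomes Ab7
F4 becomes F6
A#4 becomes A#6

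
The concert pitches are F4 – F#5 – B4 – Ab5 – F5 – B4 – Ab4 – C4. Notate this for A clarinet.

Ab4 A5 D5 Cb6 Ab5 D5 Cb5 Eb4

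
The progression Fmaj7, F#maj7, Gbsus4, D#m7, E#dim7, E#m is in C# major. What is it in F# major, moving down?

Bbmaj7 Bmaj7 Cbsus4 G#m7 A#dim7 A#m

C# major down to F# major is a perfect fifth; each chord root moves by that interval while the quality stays the same.
Fmaj7: root F down a perfect fifth → Bb, giving Bbmaj7.
F#maj7: root F# down a perfect fifth → B, giving Bmaj7.
Gbsus4: root Gb down a perfect fifth → Cb, giving Cbsus4.
D#m7: root D# down a perfect fifth → G#, giving G#m7.
E#dim7: root E# down a perfect fifth → A#, giving A#dim7.
E#m: root E# down a perfect fifth → A#, giving A#m.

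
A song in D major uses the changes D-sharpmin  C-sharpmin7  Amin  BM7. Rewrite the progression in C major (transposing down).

C#min Bmin7 Gmin AM7

D major down to C major is a major second; each chord root moves by that interval while the quality stays the same.
D-sharpmin: root D-sharp down a major second → C#, giving C#min.
C-sharpmin7: root C-sharp down a major second → B, giving Bmin7.
Amin: root A down a major second → G, giving Gmin.
BM7: root B down a major second → A, giving AM7.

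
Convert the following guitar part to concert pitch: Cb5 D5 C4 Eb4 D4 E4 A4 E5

Cb4 D4 C3 Eb3 D3 E3 A3 E4

The guitar sounds a perfect octave below written, so transpose each written note down a perfect octave.
Cb5 → Cb4
D5 → D4
C4 → C3
Eb4 → Eb3
D4 → D3
E4 → E3
A4 → A3
E5 → E4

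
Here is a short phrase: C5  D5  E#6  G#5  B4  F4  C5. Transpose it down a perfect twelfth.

C5 to F3
D5 to G3
E#6 to A#4
G#5 to C#4
B4 to E3
F4 to Bb2
C5 to F3

F3 G3 A#4 C#4 E3 Bb2 F3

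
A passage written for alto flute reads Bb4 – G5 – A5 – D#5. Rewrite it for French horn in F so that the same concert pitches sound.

C5 A5 B5 E#5

First find concert pitch: the alto flute sounds a perfect fourth below written, so Bb4 G5 A5 D#5 sounds F4 D5 E5 A#4.
Then write for French horn in F: it sounds a perfect fifth below written, so the part must be a perfect fifth above concert.
F4 → C5
D5 → A5
E5 → B5
A#4 → E#5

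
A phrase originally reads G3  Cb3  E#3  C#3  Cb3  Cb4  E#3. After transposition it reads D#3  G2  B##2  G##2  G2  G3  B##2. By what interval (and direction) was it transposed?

down a diminished fourth

Take the first pair: G3 → D#3. G to D spans 4 letter names, so the interval is some kind of fourth.
D#3 to G3 is 4 semitones, which makes it a diminished fourth; the second version is lower, so the direction is down.
Checking another pair — E#3 → B##2 — gives the same interval.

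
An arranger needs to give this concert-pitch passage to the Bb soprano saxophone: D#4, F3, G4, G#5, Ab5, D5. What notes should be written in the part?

The Bb soprano saxophone sounds a major second below written, so the written part must be a major second above concert — transpose each note up.
D#4 -> E#4
F3 -> G3
G4 -> A4
G#5 -> A#5
Ab5 -> Bb5
D5 -> E5

E#4 G3 A4 A#5 Bb5 E5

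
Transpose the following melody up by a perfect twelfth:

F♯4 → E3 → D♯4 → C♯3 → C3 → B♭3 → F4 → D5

C#6 B4 A#5 G#4 G4 F5 C6 A6

F#4: a twelfth up reaches C, and 19 semitones makes it C#6.
E3 up a perfect twelfth is B4.
D#4 up a perfect twelfth is A#5.
C#3 up a perfect twelfth is G#4.
C3: a twelfth up reaches G, and 19 semitones makes it G4.
Bb3: a twelfth up reaches F, and 19 semitones makes it F5.
A perfect twelfth up from F4 gives C6.
D5: a twelfth up reaches A, and 19 semitones makes it A6.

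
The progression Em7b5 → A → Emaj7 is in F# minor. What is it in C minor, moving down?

F# minor down to C minor is an augmented fourth; each chord root moves by that interval while the quality stays the same.
Em7b5: root E down an augmented fourth → Bb, giving Bbm7b5.
A: root A down an augmented fourth → Eb, giving Eb.
Emaj7: root E down an augmented fourth → Bb, giving Bbmaj7.

Bbm7b5 Eb Bbmaj7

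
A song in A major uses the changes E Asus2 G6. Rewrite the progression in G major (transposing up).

D Gsus2 F6

A major up to G major is a minor seventh; each chord root moves by that interval while the quality stays the same.
E: root E up a minor seventh → D, giving D.
Asus2: root A up a minor seventh → G, giving Gsus2.
G6: root G up a minor seventh → F, giving F6.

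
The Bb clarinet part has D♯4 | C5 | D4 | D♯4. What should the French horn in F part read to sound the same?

G#4 F5 G4 G#4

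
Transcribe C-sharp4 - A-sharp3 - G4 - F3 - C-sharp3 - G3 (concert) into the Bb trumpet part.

D#4 B#3 A4 G3 D#3 A3

Written C4 sounds as Bb3 on the Bb trumpet, so concert pitches are written a major second up.
C#4 to D#4
A#3 to B#3
G4 to A4
F3 to G3
C#3 to D#3
G3 to A3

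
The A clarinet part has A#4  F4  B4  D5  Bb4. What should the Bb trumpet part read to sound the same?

First find concert pitch: the A clarinet sounds a minor third below written, so A#4 F4 B4 D5 Bb4 sounds F##4 D4 G#4 B4 G4.
Then write for Bb trumpet: it sounds a major second below written, so the part must be a major second above concert.
F##4 → G##4
D4 → E4
G#4 → A#4
B4 → C#5
G4 → A4

G##4 E4 A#4 C#5 A4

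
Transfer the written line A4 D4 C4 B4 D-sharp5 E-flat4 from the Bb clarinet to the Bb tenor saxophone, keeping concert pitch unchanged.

A5 D5 C5 B5 D#6 Eb5

First find concert pitch: the Bb clarinet sounds a major second below written, so A4 D4 C4 B4 D-sharp5 E-flat4 sounds G4 C4 Bb3 A4 C#5 Db4.
Then write for Bb tenor saxophone: it sounds a major ninth below written, so the part must be a major ninth above concert.
G4 → A5
C4 → D5
Bb3 → C5
A4 → B5
C#5 → D#6
Db4 → Eb5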